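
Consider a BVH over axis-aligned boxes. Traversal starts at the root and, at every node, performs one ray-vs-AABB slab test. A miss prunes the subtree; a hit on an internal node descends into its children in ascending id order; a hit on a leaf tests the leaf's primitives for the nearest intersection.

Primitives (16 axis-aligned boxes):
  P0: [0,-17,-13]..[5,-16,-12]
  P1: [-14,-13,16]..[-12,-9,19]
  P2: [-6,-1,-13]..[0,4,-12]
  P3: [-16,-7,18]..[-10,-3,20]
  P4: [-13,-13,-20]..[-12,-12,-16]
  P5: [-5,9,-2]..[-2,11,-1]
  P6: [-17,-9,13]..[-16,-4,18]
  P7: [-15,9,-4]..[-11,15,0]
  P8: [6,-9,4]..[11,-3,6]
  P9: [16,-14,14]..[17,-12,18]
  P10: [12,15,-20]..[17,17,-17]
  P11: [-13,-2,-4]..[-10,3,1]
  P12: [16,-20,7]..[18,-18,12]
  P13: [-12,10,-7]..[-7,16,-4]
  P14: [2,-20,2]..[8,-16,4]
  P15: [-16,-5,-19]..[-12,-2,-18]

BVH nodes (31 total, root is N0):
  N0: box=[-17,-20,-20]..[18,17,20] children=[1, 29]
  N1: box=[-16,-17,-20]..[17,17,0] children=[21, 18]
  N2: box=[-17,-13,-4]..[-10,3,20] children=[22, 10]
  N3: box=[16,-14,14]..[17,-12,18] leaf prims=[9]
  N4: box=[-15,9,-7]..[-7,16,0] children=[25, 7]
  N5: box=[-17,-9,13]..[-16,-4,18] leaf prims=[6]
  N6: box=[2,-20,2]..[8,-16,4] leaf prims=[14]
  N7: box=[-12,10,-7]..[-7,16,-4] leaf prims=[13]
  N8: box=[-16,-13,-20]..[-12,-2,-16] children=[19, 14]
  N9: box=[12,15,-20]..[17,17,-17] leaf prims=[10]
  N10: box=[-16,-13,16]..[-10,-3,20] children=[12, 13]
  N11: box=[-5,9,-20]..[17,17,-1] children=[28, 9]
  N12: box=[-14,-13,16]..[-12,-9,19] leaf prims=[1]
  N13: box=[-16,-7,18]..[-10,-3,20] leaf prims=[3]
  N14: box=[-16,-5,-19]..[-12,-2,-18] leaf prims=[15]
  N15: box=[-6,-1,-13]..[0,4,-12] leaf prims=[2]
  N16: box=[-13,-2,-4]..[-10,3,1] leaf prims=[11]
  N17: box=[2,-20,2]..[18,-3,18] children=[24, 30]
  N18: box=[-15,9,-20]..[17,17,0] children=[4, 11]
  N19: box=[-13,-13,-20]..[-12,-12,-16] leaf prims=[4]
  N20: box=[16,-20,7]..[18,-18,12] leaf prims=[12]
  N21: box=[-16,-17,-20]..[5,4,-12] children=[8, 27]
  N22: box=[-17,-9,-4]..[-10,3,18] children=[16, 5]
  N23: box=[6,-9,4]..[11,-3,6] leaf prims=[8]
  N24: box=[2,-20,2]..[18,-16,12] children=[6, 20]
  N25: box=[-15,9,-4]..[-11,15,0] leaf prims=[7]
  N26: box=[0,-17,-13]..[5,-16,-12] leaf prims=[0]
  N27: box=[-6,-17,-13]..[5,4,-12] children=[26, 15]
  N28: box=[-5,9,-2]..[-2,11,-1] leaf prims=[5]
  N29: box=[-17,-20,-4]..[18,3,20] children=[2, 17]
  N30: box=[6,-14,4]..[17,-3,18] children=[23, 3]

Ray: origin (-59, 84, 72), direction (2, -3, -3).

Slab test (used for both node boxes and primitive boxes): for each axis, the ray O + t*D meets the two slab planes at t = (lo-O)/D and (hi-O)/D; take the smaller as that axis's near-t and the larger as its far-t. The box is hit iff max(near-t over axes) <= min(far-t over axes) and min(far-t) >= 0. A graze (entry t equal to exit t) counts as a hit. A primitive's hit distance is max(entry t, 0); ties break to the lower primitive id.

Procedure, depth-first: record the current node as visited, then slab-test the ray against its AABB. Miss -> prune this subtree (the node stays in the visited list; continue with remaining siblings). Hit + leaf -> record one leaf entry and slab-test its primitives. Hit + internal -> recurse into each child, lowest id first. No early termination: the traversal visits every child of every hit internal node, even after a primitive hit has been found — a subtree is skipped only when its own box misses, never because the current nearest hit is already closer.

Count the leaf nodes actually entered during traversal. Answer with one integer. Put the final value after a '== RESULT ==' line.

Walk:
N0 x:[21,77/2] y:[67/3,104/3] z:[52/3,92/3] -> hit [67/3,92/3], descend [1, 29]
  N1 x:[43/2,38] y:[67/3,101/3] z:[24,92/3] -> hit [24,92/3], descend [18, 21]
    N18 x:[22,38] y:[67/3,25] z:[24,92/3] -> hit [24,25], descend [4, 11]
      N4 x:[22,26] y:[68/3,25] z:[24,79/3] -> hit [24,25], descend [7, 25]
        N7 x:[47/2,26] y:[68/3,74/3] z:[76/3,79/3] -> miss, prune
        N25 x:[22,24] y:[23,25] z:[24,76/3] -> hit [24,24] leaf, test {P7@t=24}
      N11 x:[27,38] y:[67/3,25] z:[73/3,92/3] -> miss, prune
    N21 x:[43/2,32] y:[80/3,101/3] z:[28,92/3] -> hit [28,92/3], descend [8, 27]
      N8 x:[43/2,47/2] y:[86/3,97/3] z:[88/3,92/3] -> miss, prune
      N27 x:[53/2,32] y:[80/3,101/3] z:[28,85/3] -> hit [28,85/3], descend [15, 26]
        N15 x:[53/2,59/2] y:[80/3,85/3] z:[28,85/3] -> hit [28,85/3] leaf, test {P2@t=28}
        N26 x:[59/2,32] y:[100/3,101/3] z:[28,85/3] -> miss, prune
  N29 x:[21,77/2] y:[27,104/3] z:[52/3,76/3] -> miss, prune

Visited [0, 1, 18, 4, 7, 25, 11, 21, 8, 27, 15, 26, 29]. Tests: 13 box, 2 leaf. Nearest: P7.

== RESULT ==
2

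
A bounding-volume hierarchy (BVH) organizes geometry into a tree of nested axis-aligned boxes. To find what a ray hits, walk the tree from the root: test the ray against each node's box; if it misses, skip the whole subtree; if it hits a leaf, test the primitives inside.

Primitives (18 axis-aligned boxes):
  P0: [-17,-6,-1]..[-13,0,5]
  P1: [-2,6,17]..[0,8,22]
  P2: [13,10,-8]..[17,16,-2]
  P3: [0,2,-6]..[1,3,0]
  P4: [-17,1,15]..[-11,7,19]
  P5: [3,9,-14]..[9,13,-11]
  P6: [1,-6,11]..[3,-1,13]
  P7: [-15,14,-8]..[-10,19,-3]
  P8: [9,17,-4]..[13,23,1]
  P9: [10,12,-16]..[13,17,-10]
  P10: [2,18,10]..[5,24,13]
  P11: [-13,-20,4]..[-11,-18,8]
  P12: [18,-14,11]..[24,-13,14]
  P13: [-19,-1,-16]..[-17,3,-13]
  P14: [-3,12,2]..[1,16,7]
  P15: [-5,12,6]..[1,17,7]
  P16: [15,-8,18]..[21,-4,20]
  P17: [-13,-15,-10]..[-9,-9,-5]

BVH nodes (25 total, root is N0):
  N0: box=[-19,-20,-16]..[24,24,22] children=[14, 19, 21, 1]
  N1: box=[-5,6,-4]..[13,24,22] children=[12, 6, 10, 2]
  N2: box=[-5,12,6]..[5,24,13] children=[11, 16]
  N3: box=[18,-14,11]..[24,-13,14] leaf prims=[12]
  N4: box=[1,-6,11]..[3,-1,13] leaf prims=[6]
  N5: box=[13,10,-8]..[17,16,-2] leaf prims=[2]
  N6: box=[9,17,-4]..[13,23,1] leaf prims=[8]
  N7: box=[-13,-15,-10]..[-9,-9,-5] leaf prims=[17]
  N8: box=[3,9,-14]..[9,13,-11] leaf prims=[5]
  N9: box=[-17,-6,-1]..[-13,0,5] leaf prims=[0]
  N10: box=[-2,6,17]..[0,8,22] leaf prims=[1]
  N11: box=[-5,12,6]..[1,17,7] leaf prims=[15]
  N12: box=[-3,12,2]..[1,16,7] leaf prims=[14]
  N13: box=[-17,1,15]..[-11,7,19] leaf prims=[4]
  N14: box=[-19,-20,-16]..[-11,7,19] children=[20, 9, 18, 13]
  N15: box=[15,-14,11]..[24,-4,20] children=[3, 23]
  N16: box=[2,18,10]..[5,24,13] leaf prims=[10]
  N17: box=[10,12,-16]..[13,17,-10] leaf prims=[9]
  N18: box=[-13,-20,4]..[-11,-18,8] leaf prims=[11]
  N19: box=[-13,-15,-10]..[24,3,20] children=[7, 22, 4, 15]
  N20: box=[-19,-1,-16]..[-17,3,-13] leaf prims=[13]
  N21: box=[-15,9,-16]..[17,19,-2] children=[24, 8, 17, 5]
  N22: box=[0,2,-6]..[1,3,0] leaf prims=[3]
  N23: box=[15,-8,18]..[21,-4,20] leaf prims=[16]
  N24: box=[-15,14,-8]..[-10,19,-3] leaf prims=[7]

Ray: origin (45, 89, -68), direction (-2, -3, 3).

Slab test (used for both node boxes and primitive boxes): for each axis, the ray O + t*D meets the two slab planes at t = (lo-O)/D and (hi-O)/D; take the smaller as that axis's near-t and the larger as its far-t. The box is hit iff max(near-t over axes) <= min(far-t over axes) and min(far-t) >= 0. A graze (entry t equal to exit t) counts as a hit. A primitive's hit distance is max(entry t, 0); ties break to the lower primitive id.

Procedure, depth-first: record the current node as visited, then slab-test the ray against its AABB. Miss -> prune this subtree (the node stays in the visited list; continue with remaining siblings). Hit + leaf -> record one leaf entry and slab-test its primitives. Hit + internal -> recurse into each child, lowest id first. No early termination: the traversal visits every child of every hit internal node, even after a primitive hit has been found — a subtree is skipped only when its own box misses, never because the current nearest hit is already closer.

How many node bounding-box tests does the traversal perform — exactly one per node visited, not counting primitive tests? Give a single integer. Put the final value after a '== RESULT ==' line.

Walk:
N0 x:[21/2,32] y:[65/3,109/3] z:[52/3,30] -> hit [65/3,30], descend [1, 14, 19, 21]
  N1 x:[16,25] y:[65/3,83/3] z:[64/3,30] -> hit [65/3,25], descend [2, 6, 10, 12]
    N2 x:[20,25] y:[65/3,77/3] z:[74/3,27] -> hit [74/3,25], descend [11, 16]
      N11 x:[22,25] y:[24,77/3] z:[74/3,25] -> hit [74/3,25] leaf, test {P15@t=74/3}
      N16 x:[20,43/2] y:[65/3,71/3] z:[26,27] -> miss, prune
    N6 x:[16,18] y:[22,24] z:[64/3,23] -> miss, prune
    N10 x:[45/2,47/2] y:[27,83/3] z:[85/3,30] -> miss, prune
    N12 x:[22,24] y:[73/3,77/3] z:[70/3,25] -> miss, prune
  N14 x:[28,32] y:[82/3,109/3] z:[52/3,29] -> hit [28,29], descend [9, 13, 18, 20]
    N9 x:[29,31] y:[89/3,95/3] z:[67/3,73/3] -> miss, prune
    N13 x:[28,31] y:[82/3,88/3] z:[83/3,29] -> hit [28,29] leaf, test {P4@t=28}
    N18 x:[28,29] y:[107/3,109/3] z:[24,76/3] -> miss, prune
    N20 x:[31,32] y:[86/3,30] z:[52/3,55/3] -> miss, prune
  N19 x:[21/2,29] y:[86/3,104/3] z:[58/3,88/3] -> hit [86/3,29], descend [4, 7, 15, 22]
    N4 x:[21,22] y:[30,95/3] z:[79/3,27] -> miss, prune
    N7 x:[27,29] y:[98/3,104/3] z:[58/3,21] -> miss, prune
    N15 x:[21/2,15] y:[31,103/3] z:[79/3,88/3] -> miss, prune
    N22 x:[22,45/2] y:[86/3,29] z:[62/3,68/3] -> miss, prune
  N21 x:[14,30] y:[70/3,80/3] z:[52/3,22] -> miss, prune

order=[0, 1, 2, 11, 16, 6, 10, 12, 14, 9, 13, 18, 20, 19, 4, 7, 15, 22, 21]  |boxes|=19  |leaves|=2  hit=P15

== RESULT ==
19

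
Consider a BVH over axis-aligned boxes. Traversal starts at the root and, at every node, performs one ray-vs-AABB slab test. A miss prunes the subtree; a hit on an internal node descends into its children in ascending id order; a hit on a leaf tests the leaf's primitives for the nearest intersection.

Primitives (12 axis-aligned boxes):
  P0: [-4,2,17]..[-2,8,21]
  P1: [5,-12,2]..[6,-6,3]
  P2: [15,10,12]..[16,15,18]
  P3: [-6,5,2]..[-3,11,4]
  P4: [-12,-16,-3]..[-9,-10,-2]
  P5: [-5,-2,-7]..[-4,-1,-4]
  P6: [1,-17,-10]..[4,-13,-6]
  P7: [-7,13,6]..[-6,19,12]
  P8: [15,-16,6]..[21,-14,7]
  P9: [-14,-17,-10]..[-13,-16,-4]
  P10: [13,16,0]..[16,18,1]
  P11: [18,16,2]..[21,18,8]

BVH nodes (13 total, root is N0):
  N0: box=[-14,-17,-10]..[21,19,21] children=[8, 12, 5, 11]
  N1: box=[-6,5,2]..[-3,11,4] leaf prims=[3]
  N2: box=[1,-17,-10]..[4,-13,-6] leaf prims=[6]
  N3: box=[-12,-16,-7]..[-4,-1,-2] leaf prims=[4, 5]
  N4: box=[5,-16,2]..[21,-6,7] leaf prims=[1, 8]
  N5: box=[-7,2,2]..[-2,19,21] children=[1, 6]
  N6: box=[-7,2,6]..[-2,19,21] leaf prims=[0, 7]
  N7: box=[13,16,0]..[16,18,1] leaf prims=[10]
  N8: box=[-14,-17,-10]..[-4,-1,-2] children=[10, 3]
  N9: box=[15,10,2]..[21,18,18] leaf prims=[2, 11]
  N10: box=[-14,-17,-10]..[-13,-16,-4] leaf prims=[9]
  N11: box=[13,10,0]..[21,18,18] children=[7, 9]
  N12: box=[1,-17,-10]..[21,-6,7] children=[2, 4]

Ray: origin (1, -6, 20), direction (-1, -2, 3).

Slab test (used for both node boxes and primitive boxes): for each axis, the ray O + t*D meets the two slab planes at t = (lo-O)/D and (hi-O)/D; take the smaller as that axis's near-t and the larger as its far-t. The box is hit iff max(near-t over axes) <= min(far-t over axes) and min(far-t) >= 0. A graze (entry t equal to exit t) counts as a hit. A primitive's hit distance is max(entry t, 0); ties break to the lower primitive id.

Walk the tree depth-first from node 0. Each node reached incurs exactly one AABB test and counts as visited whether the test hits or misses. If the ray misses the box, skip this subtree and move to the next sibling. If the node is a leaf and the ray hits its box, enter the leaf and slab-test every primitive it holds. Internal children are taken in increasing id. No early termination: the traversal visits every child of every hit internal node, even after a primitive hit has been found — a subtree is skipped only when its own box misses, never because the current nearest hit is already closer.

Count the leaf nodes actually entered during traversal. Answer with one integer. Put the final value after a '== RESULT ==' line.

Traverse from the root:
N0 x:[-20,15] y:[-25/2,11/2] z:[-10,1/3] -> hit [-10,1/3], descend [5, 8, 11, 12]
  N5 x:[3,8] y:[-25/2,-4] z:[-6,1/3] -> miss, prune
  N8 x:[5,15] y:[-5/2,11/2] z:[-10,-22/3] -> miss, prune
  N11 x:[-20,-12] y:[-12,-8] z:[-20/3,-2/3] -> miss, prune
  N12 x:[-20,0] y:[0,11/2] z:[-10,-13/3] -> miss, prune

5 AABB tests over nodes [0, 5, 8, 11, 12]; 0 leaves entered; closest miss.

== RESULT ==
0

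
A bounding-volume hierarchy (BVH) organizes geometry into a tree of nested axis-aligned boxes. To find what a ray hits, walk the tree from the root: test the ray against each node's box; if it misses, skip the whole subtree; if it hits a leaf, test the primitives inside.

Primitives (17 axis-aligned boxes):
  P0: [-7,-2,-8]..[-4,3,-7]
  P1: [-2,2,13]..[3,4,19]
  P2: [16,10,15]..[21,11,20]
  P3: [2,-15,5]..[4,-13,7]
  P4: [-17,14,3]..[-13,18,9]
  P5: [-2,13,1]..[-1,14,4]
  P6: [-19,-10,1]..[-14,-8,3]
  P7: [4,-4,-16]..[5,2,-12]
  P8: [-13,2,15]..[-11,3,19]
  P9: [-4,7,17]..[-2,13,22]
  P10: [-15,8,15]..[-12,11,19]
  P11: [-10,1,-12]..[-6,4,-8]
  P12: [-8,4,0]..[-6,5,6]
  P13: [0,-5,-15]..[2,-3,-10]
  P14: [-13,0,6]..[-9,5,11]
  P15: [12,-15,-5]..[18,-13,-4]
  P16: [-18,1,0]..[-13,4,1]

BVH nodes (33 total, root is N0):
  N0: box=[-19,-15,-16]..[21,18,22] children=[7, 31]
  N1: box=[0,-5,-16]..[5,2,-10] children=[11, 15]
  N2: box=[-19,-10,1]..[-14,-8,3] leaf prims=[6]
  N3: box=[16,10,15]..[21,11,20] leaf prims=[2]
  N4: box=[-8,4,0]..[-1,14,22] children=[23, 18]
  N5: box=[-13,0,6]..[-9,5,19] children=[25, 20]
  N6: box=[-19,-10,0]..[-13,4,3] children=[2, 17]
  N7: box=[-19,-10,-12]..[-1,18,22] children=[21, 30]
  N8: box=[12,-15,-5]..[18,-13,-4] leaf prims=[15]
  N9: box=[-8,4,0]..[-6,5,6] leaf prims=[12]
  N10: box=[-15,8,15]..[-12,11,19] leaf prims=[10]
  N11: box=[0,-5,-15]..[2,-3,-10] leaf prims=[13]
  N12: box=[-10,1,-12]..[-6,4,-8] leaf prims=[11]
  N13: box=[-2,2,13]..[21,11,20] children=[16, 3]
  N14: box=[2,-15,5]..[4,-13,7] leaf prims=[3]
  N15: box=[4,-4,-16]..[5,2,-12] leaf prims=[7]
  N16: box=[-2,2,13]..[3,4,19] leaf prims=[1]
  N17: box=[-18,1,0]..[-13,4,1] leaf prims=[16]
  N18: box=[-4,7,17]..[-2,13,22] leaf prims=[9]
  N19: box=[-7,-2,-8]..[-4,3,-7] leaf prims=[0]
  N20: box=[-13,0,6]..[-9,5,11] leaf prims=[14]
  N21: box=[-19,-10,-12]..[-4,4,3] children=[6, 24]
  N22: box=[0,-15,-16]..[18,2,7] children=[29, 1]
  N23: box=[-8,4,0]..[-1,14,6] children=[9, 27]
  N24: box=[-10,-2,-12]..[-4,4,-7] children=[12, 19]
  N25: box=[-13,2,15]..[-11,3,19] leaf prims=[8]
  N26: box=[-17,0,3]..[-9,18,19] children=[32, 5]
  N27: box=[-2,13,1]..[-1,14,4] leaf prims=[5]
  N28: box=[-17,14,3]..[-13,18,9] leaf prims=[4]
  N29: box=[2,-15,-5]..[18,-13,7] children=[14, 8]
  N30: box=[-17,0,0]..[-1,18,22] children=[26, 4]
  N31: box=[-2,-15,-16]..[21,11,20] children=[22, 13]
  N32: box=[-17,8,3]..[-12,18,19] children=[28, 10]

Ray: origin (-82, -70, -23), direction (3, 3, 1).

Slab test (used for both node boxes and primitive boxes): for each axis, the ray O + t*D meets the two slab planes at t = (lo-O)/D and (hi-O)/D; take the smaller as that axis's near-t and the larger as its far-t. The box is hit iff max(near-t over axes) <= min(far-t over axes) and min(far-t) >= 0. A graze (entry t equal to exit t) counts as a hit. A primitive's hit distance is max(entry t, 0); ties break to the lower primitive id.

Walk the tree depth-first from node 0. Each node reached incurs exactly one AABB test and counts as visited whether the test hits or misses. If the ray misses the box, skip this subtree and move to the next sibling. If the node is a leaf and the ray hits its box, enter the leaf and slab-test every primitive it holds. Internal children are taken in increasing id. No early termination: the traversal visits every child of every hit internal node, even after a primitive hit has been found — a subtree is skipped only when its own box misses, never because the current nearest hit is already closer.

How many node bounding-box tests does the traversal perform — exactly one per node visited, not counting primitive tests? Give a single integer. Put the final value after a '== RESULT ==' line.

Walk:
N0 x:[21,103/3] y:[55/3,88/3] z:[7,45] -> hit [21,88/3], descend [7, 31]
  N7 x:[21,27] y:[20,88/3] z:[11,45] -> hit [21,27], descend [21, 30]
    N21 x:[21,26] y:[20,74/3] z:[11,26] -> hit [21,74/3], descend [6, 24]
      N6 x:[21,23] y:[20,74/3] z:[23,26] -> hit [23,23], descend [2, 17]
        N2 x:[21,68/3] y:[20,62/3] z:[24,26] -> miss, prune
        N17 x:[64/3,23] y:[71/3,74/3] z:[23,24] -> miss, prune
      N24 x:[24,26] y:[68/3,74/3] z:[11,16] -> miss, prune
    N30 x:[65/3,27] y:[70/3,88/3] z:[23,45] -> hit [70/3,27], descend [4, 26]
      N4 x:[74/3,27] y:[74/3,28] z:[23,45] -> hit [74/3,27], descend [18, 23]
        N18 x:[26,80/3] y:[77/3,83/3] z:[40,45] -> miss, prune
        N23 x:[74/3,27] y:[74/3,28] z:[23,29] -> hit [74/3,27], descend [9, 27]
          N9 x:[74/3,76/3] y:[74/3,25] z:[23,29] -> hit [74/3,25] leaf, test {P12@t=74/3}
          N27 x:[80/3,27] y:[83/3,28] z:[24,27] -> miss, prune
      N26 x:[65/3,73/3] y:[70/3,88/3] z:[26,42] -> miss, prune
  N31 x:[80/3,103/3] y:[55/3,27] z:[7,43] -> hit [80/3,27], descend [13, 22]
    N13 x:[80/3,103/3] y:[24,27] z:[36,43] -> miss, prune
    N22 x:[82/3,100/3] y:[55/3,24] z:[7,30] -> miss, prune

order=[0, 7, 21, 6, 2, 17, 24, 30, 4, 18, 23, 9, 27, 26, 31, 13, 22]  |boxes|=17  |leaves|=1  hit=P12

== RESULT ==
17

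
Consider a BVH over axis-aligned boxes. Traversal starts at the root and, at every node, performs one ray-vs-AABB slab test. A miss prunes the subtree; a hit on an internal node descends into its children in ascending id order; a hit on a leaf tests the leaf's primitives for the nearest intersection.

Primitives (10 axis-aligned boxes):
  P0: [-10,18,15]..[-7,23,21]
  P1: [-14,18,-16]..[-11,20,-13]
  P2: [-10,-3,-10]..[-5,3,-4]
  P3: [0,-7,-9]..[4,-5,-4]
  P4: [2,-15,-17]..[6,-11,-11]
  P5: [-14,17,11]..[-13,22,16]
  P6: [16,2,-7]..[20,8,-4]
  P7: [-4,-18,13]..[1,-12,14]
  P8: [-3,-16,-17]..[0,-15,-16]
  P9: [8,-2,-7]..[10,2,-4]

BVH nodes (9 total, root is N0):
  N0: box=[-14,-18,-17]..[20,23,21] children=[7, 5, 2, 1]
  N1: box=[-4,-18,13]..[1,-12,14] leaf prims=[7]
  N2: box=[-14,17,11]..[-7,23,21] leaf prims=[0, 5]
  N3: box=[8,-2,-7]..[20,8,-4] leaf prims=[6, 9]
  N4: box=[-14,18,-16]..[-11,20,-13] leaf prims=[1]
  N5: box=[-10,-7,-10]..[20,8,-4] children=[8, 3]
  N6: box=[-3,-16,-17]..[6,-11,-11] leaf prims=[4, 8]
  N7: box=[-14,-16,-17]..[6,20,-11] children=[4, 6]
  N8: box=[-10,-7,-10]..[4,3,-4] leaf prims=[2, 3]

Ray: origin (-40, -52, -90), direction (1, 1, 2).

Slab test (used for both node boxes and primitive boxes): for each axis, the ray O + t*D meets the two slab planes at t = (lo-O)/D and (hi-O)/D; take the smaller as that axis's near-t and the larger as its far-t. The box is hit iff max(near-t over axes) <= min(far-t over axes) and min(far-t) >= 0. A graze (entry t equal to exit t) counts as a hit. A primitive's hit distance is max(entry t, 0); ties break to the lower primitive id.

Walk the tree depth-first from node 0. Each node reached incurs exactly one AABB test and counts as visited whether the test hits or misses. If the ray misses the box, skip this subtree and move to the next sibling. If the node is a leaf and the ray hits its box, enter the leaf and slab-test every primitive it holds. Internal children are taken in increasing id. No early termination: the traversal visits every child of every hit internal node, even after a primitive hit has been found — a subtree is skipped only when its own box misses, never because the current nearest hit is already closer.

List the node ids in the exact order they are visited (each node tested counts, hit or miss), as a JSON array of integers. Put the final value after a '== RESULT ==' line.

Traverse from the root:
N0 x:[26,60] y:[34,75] z:[73/2,111/2] -> hit [73/2,111/2], descend [1, 2, 5, 7]
  N1 x:[36,41] y:[34,40] z:[103/2,52] -> miss, prune
  N2 x:[26,33] y:[69,75] z:[101/2,111/2] -> miss, prune
  N5 x:[30,60] y:[45,60] z:[40,43] -> miss, prune
  N7 x:[26,46] y:[36,72] z:[73/2,79/2] -> hit [73/2,79/2], descend [4, 6]
    N4 x:[26,29] y:[70,72] z:[37,77/2] -> miss, prune
    N6 x:[37,46] y:[36,41] z:[73/2,79/2] -> hit [37,79/2] leaf, test {P4(miss), P8@t=37}

7 AABB tests over nodes [0, 1, 2, 5, 7, 4, 6]; 1 leaf entered; closest P8.

== RESULT ==
[0, 1, 2, 5, 7, 4, 6]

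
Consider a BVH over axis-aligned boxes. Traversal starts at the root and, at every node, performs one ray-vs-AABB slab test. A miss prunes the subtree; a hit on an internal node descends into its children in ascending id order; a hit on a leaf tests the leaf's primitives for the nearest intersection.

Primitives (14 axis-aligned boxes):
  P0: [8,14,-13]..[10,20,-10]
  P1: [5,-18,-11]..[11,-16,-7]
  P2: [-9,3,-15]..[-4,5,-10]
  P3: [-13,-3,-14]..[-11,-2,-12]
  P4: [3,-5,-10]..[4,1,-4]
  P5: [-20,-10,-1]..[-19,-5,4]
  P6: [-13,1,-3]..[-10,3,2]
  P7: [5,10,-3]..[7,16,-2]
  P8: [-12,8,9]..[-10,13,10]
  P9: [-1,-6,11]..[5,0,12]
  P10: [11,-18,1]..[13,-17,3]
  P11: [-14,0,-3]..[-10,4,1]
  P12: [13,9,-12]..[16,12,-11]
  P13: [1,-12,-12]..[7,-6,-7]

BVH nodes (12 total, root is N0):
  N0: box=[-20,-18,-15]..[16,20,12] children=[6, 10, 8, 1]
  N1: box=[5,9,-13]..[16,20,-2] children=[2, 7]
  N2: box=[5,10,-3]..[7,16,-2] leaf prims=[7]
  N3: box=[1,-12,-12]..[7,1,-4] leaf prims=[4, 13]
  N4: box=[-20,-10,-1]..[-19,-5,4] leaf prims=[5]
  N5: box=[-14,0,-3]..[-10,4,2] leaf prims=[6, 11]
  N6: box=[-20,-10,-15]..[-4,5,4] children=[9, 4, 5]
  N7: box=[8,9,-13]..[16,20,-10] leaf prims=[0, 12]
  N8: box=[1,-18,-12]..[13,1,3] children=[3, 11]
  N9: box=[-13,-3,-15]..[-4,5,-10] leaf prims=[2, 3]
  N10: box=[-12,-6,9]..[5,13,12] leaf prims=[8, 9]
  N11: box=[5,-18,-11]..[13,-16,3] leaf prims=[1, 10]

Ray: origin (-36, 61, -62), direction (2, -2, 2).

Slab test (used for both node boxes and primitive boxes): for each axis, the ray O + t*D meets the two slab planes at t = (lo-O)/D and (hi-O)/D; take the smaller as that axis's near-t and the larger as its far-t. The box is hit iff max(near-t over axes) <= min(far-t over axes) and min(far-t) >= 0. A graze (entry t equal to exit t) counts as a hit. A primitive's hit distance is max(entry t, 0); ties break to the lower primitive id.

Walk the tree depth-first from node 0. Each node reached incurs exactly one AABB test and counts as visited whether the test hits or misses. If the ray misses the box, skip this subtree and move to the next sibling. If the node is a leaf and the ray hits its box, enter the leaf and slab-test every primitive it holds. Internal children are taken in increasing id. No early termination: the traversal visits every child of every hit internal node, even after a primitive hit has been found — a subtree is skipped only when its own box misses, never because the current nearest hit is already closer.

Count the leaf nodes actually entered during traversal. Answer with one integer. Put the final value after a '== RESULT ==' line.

Walk:
N0 x:[8,26] y:[41/2,79/2] z:[47/2,37] -> hit [47/2,26], descend [1, 6, 8, 10]
  N1 x:[41/2,26] y:[41/2,26] z:[49/2,30] -> hit [49/2,26], descend [2, 7]
    N2 x:[41/2,43/2] y:[45/2,51/2] z:[59/2,30] -> miss, prune
    N7 x:[22,26] y:[41/2,26] z:[49/2,26] -> hit [49/2,26] leaf, test {P0(miss), P12@t=25}
  N6 x:[8,16] y:[28,71/2] z:[47/2,33] -> miss, prune
  N8 x:[37/2,49/2] y:[30,79/2] z:[25,65/2] -> miss, prune
  N10 x:[12,41/2] y:[24,67/2] z:[71/2,37] -> miss, prune

7 AABB tests over nodes [0, 1, 2, 7, 6, 8, 10]; 1 leaf entered; closest P12.

== RESULT ==
1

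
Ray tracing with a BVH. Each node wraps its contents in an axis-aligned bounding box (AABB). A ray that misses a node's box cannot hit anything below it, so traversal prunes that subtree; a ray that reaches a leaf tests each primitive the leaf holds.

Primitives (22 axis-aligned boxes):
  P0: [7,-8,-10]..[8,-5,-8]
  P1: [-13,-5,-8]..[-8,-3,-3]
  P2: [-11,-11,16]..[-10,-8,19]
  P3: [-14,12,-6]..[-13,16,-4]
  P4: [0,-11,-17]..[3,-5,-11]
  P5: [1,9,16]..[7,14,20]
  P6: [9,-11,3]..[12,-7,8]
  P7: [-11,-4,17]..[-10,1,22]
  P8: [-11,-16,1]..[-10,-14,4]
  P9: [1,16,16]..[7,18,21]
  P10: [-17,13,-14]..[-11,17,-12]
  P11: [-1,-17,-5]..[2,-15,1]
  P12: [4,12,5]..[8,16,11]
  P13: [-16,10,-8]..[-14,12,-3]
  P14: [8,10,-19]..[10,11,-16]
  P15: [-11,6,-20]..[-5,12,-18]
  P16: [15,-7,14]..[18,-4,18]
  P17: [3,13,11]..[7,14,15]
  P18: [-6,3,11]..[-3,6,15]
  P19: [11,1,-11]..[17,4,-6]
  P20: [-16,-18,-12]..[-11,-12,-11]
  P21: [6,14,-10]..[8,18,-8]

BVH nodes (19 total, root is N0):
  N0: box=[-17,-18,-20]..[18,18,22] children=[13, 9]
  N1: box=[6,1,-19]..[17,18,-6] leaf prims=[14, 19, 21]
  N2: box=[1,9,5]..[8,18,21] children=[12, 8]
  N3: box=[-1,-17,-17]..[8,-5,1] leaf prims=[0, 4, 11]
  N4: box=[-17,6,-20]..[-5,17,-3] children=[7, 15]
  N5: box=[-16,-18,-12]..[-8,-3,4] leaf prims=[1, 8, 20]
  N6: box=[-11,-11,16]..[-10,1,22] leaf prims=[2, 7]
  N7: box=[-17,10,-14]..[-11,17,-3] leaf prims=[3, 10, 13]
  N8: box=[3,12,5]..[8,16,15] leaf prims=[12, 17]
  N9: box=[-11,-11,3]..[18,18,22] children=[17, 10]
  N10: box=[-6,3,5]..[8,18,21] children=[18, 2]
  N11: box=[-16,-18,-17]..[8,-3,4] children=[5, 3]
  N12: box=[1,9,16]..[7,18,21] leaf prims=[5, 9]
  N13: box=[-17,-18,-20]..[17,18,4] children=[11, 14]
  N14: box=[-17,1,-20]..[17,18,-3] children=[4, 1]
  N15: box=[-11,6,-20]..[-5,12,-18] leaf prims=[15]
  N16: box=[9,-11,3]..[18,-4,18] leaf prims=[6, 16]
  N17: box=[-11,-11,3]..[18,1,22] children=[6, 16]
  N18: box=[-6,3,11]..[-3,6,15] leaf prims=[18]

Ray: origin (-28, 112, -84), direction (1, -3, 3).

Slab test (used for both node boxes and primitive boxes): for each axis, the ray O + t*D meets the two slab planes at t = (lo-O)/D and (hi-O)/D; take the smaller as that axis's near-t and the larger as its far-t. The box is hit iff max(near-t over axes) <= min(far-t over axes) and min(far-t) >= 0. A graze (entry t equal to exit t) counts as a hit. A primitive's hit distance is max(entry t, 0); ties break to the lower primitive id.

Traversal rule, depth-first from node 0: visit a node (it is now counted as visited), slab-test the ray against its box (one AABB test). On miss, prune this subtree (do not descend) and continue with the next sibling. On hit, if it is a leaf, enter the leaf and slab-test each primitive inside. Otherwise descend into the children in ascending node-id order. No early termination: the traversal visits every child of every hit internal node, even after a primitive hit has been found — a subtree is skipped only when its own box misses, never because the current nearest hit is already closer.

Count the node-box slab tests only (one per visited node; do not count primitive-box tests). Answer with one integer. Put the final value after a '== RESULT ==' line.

Traverse from the root:
N0 x:[11,46] y:[94/3,130/3] z:[64/3,106/3] -> hit [94/3,106/3], descend [9, 13]
  N9 x:[17,46] y:[94/3,41] z:[29,106/3] -> hit [94/3,106/3], descend [10, 17]
    N10 x:[22,36] y:[94/3,109/3] z:[89/3,35] -> hit [94/3,35], descend [2, 18]
      N2 x:[29,36] y:[94/3,103/3] z:[89/3,35] -> hit [94/3,103/3], descend [8, 12]
        N8 x:[31,36] y:[32,100/3] z:[89/3,33] -> hit [32,33] leaf, test {P12(miss), P17@t=98/3}
        N12 x:[29,35] y:[94/3,103/3] z:[100/3,35] -> hit [100/3,103/3] leaf, test {P5@t=100/3, P9(miss)}
      N18 x:[22,25] y:[106/3,109/3] z:[95/3,33] -> miss, prune
    N17 x:[17,46] y:[37,41] z:[29,106/3] -> miss, prune
  N13 x:[11,45] y:[94/3,130/3] z:[64/3,88/3] -> miss, prune

order=[0, 9, 10, 2, 8, 12, 18, 17, 13]  |boxes|=9  |leaves|=2  hit=P17

== RESULT ==
9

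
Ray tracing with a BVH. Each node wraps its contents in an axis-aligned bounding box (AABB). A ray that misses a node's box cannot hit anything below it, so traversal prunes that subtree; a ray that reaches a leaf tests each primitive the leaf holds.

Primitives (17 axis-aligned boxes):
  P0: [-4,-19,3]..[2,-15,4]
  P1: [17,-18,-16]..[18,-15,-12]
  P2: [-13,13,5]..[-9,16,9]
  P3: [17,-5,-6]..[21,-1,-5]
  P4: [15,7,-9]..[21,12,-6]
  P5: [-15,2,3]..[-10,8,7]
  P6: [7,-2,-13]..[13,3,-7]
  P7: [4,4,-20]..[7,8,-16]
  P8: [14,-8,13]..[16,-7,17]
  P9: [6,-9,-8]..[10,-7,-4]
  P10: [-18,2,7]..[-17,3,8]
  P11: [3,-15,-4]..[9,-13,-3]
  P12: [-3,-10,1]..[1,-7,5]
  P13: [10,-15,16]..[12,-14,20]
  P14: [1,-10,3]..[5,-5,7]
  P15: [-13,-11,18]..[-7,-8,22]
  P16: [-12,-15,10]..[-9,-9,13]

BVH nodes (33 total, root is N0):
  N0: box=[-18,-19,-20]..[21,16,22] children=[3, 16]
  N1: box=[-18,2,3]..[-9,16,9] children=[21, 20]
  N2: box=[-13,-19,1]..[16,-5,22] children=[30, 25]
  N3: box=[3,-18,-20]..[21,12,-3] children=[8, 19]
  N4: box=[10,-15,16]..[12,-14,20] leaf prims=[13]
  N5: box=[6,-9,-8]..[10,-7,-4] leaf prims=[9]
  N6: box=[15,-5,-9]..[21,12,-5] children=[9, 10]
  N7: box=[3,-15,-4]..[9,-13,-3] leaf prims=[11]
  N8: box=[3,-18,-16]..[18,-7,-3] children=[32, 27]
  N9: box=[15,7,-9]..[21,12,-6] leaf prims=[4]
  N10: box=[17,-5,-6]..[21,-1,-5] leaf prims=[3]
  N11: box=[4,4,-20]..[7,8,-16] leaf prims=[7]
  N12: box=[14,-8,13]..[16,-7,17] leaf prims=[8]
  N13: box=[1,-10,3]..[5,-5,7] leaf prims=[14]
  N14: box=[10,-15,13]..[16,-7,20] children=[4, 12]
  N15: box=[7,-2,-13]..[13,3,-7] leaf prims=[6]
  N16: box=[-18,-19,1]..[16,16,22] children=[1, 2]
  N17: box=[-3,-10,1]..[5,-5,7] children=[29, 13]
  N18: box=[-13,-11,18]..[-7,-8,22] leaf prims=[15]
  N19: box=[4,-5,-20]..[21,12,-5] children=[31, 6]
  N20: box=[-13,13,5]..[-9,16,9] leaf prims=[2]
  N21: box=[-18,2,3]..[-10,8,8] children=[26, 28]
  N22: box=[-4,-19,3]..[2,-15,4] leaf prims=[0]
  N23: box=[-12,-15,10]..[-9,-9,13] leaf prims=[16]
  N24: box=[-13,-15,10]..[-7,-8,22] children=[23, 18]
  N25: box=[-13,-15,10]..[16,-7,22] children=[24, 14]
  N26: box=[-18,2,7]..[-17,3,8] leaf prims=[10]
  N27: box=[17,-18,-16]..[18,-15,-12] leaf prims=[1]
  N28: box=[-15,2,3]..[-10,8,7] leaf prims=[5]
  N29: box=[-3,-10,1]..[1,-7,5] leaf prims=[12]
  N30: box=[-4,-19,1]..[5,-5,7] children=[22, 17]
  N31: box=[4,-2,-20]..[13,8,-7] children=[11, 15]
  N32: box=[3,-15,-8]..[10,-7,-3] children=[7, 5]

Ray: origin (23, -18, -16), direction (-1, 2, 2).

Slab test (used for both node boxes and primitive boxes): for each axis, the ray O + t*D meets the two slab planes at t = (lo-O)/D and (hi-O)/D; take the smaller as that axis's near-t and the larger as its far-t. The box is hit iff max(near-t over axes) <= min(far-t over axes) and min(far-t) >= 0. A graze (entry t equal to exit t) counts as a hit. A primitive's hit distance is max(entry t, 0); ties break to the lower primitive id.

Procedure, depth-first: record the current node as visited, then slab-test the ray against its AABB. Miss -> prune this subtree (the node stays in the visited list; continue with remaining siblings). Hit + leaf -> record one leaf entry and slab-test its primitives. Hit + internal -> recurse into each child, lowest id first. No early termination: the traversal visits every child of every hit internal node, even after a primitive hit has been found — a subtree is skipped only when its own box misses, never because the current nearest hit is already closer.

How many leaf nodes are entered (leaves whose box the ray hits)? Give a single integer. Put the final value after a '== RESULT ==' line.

Trace the traversal:
N0 x:[2,41] y:[-1/2,17] z:[-2,19] -> hit [2,17], descend [3, 16]
  N3 x:[2,20] y:[0,15] z:[-2,13/2] -> hit [2,13/2], descend [8, 19]
    N8 x:[5,20] y:[0,11/2] z:[0,13/2] -> hit [5,11/2], descend [27, 32]
      N27 x:[5,6] y:[0,3/2] z:[0,2] -> miss, prune
      N32 x:[13,20] y:[3/2,11/2] z:[4,13/2] -> miss, prune
    N19 x:[2,19] y:[13/2,15] z:[-2,11/2] -> miss, prune
  N16 x:[7,41] y:[-1/2,17] z:[17/2,19] -> hit [17/2,17], descend [1, 2]
    N1 x:[32,41] y:[10,17] z:[19/2,25/2] -> miss, prune
    N2 x:[7,36] y:[-1/2,13/2] z:[17/2,19] -> miss, prune

Summary -> nodes [0, 3, 8, 27, 32, 19, 16, 1, 2]; box-tests=9; leaf-entries=0; first=miss

== RESULT ==
0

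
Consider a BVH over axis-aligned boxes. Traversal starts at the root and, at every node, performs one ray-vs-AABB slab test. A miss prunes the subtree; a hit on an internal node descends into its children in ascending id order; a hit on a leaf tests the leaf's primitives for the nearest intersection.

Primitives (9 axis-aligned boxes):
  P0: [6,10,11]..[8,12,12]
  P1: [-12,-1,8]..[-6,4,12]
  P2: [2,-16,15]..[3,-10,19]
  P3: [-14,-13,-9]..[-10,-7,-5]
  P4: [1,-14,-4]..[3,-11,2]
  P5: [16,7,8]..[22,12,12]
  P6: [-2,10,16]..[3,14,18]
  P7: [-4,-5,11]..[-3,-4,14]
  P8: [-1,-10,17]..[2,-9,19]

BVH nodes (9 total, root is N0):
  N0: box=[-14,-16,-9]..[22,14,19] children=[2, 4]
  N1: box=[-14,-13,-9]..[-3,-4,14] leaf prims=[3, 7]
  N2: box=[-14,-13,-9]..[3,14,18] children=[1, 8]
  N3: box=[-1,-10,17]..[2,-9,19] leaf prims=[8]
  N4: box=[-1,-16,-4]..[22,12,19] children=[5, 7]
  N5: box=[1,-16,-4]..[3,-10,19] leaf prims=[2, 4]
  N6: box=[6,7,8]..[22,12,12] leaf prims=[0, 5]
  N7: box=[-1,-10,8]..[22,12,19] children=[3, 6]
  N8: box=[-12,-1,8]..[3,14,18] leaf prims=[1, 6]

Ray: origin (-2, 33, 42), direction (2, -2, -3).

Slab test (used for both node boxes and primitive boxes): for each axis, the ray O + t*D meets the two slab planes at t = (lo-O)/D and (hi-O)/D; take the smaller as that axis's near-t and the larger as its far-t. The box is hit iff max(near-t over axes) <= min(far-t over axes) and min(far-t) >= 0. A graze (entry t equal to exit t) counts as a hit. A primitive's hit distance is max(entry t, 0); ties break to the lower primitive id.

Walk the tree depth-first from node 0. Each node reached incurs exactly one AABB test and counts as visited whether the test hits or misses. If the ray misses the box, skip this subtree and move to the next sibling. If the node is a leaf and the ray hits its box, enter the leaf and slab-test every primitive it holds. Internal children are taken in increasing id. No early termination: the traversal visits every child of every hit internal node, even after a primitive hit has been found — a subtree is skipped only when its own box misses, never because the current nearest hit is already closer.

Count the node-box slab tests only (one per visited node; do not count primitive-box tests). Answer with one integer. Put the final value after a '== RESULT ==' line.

Walk:
N0 x:[-6,12] y:[19/2,49/2] z:[23/3,17] -> hit [19/2,12], descend [2, 4]
  N2 x:[-6,5/2] y:[19/2,23] z:[8,17] -> miss, prune
  N4 x:[1/2,12] y:[21/2,49/2] z:[23/3,46/3] -> hit [21/2,12], descend [5, 7]
    N5 x:[3/2,5/2] y:[43/2,49/2] z:[23/3,46/3] -> miss, prune
    N7 x:[1/2,12] y:[21/2,43/2] z:[23/3,34/3] -> hit [21/2,34/3], descend [3, 6]
      N3 x:[1/2,2] y:[21,43/2] z:[23/3,25/3] -> miss, prune
      N6 x:[4,12] y:[21/2,13] z:[10,34/3] -> hit [21/2,34/3] leaf, test {P0(miss), P5@t=21/2}

7 AABB tests over nodes [0, 2, 4, 5, 7, 3, 6]; 1 leaf entered; closest P5.

== RESULT ==
7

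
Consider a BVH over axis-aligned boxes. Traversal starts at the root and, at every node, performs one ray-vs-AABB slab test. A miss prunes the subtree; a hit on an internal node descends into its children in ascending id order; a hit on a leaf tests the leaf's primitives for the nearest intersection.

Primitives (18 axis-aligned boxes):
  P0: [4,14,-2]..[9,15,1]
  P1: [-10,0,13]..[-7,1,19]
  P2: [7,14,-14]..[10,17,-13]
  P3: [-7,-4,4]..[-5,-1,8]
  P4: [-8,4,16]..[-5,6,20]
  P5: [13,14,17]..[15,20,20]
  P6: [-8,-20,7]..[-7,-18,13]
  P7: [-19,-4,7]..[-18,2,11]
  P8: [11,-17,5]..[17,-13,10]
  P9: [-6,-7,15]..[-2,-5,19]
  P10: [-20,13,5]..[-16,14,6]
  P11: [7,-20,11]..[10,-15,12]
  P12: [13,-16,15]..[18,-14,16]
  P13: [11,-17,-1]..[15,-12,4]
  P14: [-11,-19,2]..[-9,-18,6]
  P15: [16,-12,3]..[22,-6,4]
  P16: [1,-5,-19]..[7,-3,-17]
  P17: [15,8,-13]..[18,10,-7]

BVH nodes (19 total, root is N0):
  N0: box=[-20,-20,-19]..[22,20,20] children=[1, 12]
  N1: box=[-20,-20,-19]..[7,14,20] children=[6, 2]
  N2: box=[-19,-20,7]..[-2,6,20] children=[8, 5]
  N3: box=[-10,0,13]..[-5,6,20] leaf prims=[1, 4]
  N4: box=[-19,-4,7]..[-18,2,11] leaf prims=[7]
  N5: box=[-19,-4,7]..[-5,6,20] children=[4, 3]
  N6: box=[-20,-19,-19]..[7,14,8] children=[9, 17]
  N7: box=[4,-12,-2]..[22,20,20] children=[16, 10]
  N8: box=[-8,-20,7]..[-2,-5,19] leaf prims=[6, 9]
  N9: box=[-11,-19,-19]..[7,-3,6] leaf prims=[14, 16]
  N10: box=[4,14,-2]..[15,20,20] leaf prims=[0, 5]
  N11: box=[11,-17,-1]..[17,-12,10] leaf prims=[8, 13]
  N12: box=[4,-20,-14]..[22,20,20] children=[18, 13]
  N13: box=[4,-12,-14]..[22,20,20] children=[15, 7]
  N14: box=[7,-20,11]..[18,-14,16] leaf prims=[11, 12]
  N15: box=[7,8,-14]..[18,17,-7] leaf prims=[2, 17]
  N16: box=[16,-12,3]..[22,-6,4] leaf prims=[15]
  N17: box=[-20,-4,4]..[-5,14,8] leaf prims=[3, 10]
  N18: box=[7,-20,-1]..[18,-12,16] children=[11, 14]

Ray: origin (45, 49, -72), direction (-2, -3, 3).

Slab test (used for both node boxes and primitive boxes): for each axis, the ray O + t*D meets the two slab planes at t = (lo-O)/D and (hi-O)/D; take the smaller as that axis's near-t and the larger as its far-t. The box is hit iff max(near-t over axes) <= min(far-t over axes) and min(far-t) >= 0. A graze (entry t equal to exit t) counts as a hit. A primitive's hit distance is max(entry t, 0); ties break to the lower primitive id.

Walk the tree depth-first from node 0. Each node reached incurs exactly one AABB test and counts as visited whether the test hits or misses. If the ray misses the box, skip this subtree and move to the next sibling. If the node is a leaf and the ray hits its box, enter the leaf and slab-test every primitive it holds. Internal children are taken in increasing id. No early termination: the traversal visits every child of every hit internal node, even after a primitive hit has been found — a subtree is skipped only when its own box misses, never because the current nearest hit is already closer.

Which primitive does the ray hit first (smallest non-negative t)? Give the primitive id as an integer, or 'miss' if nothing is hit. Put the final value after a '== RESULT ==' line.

Walk:
N0 x:[23/2,65/2] y:[29/3,23] z:[53/3,92/3] -> hit [53/3,23], descend [1, 12]
  N1 x:[19,65/2] y:[35/3,23] z:[53/3,92/3] -> hit [19,23], descend [2, 6]
    N2 x:[47/2,32] y:[43/3,23] z:[79/3,92/3] -> miss, prune
    N6 x:[19,65/2] y:[35/3,68/3] z:[53/3,80/3] -> hit [19,68/3], descend [9, 17]
      N9 x:[19,28] y:[52/3,68/3] z:[53/3,26] -> hit [19,68/3] leaf, test {P14(miss), P16(miss)}
      N17 x:[25,65/2] y:[35/3,53/3] z:[76/3,80/3] -> miss, prune
  N12 x:[23/2,41/2] y:[29/3,23] z:[58/3,92/3] -> hit [58/3,41/2], descend [13, 18]
    N13 x:[23/2,41/2] y:[29/3,61/3] z:[58/3,92/3] -> hit [58/3,61/3], descend [7, 15]
      N7 x:[23/2,41/2] y:[29/3,61/3] z:[70/3,92/3] -> miss, prune
      N15 x:[27/2,19] y:[32/3,41/3] z:[58/3,65/3] -> miss, prune
    N18 x:[27/2,19] y:[61/3,23] z:[71/3,88/3] -> miss, prune

Visited [0, 1, 2, 6, 9, 17, 12, 13, 7, 15, 18]. Tests: 11 box, 1 leaf. Nearest: miss.

== RESULT ==
miss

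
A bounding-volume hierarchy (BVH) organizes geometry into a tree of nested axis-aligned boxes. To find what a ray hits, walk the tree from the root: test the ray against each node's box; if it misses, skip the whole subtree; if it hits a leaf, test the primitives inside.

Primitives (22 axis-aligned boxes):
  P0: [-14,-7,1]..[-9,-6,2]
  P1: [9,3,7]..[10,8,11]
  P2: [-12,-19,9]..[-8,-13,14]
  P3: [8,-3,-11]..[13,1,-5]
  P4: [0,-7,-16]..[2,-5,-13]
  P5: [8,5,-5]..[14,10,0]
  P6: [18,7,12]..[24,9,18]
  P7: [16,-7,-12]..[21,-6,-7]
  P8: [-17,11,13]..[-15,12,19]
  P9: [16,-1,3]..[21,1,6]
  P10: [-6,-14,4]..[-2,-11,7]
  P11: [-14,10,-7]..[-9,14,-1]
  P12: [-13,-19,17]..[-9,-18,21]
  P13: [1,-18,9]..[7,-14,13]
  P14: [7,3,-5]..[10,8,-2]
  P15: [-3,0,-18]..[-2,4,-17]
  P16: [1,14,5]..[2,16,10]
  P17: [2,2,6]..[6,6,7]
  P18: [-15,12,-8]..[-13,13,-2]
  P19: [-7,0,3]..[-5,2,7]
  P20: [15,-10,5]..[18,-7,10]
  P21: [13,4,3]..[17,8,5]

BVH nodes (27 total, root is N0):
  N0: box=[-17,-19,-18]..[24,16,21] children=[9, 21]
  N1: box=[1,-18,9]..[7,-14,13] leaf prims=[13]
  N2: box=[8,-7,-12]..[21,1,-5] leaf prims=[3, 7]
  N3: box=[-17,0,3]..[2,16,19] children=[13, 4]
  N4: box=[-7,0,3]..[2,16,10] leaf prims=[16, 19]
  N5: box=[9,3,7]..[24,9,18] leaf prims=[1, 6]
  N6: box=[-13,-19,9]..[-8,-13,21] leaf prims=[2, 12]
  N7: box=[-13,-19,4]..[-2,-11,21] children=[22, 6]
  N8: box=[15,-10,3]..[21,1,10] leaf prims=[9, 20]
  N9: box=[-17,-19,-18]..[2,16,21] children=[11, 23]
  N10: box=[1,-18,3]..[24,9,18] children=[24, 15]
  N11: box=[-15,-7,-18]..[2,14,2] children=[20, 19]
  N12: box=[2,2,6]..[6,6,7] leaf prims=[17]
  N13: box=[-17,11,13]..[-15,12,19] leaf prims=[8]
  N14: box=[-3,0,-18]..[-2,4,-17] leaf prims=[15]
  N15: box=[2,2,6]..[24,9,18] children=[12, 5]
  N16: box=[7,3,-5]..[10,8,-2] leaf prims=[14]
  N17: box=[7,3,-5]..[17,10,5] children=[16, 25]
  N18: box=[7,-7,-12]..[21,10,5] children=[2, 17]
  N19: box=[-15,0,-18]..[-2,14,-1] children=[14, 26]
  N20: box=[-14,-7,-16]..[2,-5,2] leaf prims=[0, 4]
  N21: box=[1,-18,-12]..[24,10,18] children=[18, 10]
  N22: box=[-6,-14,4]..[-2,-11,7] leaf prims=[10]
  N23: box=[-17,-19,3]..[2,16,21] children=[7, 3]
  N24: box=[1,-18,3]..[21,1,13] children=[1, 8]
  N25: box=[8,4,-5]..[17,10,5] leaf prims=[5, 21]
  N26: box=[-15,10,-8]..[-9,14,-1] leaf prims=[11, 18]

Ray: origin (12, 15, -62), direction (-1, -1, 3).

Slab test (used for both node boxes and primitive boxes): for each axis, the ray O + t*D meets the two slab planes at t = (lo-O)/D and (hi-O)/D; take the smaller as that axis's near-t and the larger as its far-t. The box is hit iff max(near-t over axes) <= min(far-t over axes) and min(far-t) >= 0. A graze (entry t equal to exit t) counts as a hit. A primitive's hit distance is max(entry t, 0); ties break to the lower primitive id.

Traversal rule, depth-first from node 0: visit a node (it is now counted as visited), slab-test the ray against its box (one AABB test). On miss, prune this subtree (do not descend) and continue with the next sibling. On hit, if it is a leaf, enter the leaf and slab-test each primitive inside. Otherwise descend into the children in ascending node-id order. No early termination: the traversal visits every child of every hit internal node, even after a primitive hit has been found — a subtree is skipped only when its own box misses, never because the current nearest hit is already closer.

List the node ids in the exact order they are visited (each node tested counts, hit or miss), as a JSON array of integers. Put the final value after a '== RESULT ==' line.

Traverse from the root:
N0 x:[-12,29] y:[-1,34] z:[44/3,83/3] -> hit [44/3,83/3], descend [9, 21]
  N9 x:[10,29] y:[-1,34] z:[44/3,83/3] -> hit [44/3,83/3], descend [11, 23]
    N11 x:[10,27] y:[1,22] z:[44/3,64/3] -> hit [44/3,64/3], descend [19, 20]
      N19 x:[14,27] y:[1,15] z:[44/3,61/3] -> hit [44/3,15], descend [14, 26]
        N14 x:[14,15] y:[11,15] z:[44/3,15] -> hit [44/3,15] leaf, test {P15@t=44/3}
        N26 x:[21,27] y:[1,5] z:[18,61/3] -> miss, prune
      N20 x:[10,26] y:[20,22] z:[46/3,64/3] -> hit [20,64/3] leaf, test {P0@t=21, P4(miss)}
    N23 x:[10,29] y:[-1,34] z:[65/3,83/3] -> hit [65/3,83/3], descend [3, 7]
      N3 x:[10,29] y:[-1,15] z:[65/3,27] -> miss, prune
      N7 x:[14,25] y:[26,34] z:[22,83/3] -> miss, prune
  N21 x:[-12,11] y:[5,33] z:[50/3,80/3] -> miss, prune

order=[0, 9, 11, 19, 14, 26, 20, 23, 3, 7, 21]  |boxes|=11  |leaves|=2  hit=P15

== RESULT ==
[0, 9, 11, 19, 14, 26, 20, 23, 3, 7, 21]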